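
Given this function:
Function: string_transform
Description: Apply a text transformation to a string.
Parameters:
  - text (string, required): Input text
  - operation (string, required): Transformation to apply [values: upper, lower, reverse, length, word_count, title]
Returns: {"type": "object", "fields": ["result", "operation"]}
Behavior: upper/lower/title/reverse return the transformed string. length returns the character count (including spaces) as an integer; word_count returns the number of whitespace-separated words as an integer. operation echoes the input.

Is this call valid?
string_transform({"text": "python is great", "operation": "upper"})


Checking all required parameters present and types match... All valid.
Valid


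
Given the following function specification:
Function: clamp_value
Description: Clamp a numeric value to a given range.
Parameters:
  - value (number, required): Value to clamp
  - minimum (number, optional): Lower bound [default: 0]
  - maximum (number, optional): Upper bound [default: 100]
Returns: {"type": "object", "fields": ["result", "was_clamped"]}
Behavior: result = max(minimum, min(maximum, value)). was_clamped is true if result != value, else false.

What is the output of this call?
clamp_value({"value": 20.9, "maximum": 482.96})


Defaults applied: minimum=0
result = max(0, min(482.96, 20.9)) = max(0, 20.9) = 20.9
was_clamped = (20.9 != 20.9) = false
Output:
{"result": 20.9, "was_clamped": false}


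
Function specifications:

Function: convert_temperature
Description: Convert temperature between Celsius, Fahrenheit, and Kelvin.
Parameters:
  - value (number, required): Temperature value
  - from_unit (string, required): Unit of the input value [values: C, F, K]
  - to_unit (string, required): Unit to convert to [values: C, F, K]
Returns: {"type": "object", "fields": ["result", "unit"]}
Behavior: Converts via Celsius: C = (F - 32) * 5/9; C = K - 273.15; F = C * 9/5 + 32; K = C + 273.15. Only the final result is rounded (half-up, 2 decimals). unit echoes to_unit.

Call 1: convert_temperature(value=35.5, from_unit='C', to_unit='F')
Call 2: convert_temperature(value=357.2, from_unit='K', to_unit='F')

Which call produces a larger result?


Call 1:
  Input already in C: 35.5
  To F: 35.5 * 9/5 + 32 = 95.9
  Round to 2 decimals: 95.9
  -> 95.9 F
Call 2:
  To C: 357.2 - 273.15 = 84.05
  To F: 84.05 * 9/5 + 32 = 183.29
  Round to 2 decimals: 183.29
  -> 183.29 F
Call 2 (183.29 F)


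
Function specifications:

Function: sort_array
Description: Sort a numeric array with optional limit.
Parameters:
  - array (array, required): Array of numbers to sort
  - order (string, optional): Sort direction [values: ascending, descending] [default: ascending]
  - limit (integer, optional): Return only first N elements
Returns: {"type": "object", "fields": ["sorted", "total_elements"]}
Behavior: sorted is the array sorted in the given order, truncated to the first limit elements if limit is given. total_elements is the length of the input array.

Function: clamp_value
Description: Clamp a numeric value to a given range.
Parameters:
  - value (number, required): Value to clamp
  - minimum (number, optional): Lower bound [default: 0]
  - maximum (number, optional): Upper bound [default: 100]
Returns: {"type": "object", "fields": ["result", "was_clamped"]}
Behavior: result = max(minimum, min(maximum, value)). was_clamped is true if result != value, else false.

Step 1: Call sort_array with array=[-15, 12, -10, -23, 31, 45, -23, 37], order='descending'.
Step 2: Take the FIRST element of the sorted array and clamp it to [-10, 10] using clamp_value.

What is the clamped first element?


Step 1: sort_array(order=descending)
  sorted: [45, 37, 31, 12, -10, -15, -23, -23]
  -> first element = 45
Step 2: clamp_value(value=45, minimum=-10, maximum=10)
  result = max(-10, min(10, 45)) = max(-10, 10) = 10
  was_clamped = (10 != 45) = true
  -> result = 10
10


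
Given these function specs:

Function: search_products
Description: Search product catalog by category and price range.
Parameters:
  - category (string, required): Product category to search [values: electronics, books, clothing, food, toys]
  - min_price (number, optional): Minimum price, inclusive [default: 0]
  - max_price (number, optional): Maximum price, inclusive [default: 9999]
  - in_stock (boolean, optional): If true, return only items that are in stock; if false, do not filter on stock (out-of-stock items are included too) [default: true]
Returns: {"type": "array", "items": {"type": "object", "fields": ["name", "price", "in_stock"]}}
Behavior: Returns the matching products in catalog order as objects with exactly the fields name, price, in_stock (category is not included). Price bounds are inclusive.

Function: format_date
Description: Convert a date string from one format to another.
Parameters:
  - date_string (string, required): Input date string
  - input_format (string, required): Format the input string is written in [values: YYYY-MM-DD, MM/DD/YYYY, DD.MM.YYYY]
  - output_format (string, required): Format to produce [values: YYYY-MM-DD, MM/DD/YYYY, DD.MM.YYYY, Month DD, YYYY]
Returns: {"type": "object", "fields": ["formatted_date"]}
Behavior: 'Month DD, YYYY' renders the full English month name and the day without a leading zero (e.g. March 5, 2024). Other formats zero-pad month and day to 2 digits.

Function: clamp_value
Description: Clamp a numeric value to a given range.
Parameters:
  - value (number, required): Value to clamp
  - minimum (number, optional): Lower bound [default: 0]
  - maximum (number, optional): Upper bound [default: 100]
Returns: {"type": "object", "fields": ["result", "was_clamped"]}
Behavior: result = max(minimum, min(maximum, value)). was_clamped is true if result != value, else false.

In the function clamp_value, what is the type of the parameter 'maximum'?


The clamp_value spec declares:
  - maximum (number, optional): Upper bound [default: 100]
Type:
number


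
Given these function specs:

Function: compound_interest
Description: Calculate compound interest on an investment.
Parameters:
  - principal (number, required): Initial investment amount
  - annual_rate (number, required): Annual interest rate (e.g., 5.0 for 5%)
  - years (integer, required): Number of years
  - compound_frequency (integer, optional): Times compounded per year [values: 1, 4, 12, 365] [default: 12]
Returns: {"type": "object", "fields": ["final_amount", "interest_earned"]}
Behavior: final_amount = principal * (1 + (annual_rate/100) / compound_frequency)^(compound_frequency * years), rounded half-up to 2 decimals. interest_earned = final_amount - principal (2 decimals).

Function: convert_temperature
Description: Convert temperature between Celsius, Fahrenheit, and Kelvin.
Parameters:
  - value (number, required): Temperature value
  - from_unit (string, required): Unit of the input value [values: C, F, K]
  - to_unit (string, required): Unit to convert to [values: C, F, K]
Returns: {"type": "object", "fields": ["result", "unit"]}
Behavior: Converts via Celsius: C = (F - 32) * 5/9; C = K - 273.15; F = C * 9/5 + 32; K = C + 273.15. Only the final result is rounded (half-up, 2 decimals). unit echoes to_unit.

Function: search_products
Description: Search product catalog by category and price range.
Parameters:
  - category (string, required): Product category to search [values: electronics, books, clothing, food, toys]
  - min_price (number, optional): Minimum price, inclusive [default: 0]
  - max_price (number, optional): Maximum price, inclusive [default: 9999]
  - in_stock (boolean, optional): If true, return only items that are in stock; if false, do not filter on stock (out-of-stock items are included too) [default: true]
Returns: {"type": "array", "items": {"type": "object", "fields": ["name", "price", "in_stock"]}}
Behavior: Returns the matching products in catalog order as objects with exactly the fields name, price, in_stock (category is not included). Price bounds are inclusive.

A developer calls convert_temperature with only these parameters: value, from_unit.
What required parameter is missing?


Required parameters: value, from_unit, to_unit
Provided: value, from_unit
Missing: to_unit
to_unit


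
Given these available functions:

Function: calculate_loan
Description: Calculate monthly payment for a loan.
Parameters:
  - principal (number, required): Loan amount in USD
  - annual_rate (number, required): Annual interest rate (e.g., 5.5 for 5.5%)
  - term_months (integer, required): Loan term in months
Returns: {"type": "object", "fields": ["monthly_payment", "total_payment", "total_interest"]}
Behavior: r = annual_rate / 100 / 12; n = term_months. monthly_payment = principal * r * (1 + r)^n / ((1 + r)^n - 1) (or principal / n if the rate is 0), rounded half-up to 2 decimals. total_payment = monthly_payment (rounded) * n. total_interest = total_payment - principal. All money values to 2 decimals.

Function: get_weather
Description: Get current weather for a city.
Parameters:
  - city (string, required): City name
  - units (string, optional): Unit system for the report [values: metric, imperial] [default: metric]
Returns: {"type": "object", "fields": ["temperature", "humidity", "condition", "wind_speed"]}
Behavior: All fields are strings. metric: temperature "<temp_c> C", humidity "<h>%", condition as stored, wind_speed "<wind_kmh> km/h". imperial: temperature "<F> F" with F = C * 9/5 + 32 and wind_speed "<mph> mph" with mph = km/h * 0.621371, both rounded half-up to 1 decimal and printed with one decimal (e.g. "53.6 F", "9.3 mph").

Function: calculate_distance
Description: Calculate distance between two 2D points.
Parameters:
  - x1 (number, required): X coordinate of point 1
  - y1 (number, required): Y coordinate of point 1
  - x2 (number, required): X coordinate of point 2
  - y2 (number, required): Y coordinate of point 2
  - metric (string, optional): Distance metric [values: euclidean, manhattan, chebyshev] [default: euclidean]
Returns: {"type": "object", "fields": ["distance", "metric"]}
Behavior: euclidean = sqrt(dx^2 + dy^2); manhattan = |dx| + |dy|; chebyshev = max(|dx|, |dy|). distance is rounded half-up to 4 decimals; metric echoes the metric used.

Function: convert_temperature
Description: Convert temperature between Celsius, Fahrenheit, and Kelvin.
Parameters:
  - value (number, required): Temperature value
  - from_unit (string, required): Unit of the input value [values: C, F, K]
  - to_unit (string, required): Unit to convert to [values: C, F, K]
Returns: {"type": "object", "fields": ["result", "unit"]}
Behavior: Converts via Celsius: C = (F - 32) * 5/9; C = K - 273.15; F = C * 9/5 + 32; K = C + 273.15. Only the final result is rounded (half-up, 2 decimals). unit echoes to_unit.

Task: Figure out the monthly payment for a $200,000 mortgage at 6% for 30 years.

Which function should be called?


The task needs a function whose description is: Calculate monthly payment for a loan.
calculate_loan


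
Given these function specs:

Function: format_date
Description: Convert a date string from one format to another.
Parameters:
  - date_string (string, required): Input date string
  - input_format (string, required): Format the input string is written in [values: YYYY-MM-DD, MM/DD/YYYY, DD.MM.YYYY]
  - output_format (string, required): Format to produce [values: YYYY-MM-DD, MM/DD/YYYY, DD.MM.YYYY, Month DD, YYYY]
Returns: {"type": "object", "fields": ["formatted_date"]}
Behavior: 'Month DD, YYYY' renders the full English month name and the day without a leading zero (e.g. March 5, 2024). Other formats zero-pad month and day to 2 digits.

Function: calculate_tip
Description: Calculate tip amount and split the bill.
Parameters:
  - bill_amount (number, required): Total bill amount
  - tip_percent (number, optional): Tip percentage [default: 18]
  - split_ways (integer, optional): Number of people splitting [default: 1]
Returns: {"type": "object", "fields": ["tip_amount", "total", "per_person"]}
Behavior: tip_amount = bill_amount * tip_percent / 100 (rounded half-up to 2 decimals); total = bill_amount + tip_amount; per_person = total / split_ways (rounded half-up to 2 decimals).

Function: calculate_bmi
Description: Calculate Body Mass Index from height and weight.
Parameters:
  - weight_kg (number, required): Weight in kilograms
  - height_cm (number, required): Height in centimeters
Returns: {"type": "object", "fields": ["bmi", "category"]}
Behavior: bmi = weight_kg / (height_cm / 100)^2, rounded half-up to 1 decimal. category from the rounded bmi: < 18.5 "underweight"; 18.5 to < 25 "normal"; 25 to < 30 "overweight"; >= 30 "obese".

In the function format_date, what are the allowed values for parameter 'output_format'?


The format_date spec declares:
  - output_format (string, required): Format to produce [values: YYYY-MM-DD, MM/DD/YYYY, DD.MM.YYYY, Month DD, YYYY]
Allowed values:
YYYY-MM-DD, MM/DD/YYYY, DD.MM.YYYY, Month DD, YYYY


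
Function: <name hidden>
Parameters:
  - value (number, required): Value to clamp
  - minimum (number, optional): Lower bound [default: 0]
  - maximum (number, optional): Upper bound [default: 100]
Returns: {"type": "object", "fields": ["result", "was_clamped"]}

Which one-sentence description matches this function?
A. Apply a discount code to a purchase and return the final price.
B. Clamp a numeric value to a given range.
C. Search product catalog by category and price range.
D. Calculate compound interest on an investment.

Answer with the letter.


Parameters value, minimum, maximum and return ["result", "was_clamped"] fit: Clamp a numeric value to a given range.
B


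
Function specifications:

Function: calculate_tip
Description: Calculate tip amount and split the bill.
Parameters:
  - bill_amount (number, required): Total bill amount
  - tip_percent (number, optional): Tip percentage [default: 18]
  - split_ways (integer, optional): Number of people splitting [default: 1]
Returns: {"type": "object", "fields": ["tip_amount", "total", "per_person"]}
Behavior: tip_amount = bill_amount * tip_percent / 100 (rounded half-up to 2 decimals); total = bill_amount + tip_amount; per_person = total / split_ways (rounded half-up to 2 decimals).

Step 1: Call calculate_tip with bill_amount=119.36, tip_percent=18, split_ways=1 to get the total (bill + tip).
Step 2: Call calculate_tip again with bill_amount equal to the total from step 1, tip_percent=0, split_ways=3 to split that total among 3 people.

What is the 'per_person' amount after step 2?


Step 1: calculate_tip(bill_amount=119.36, tip_percent=18, split_ways=1)
  tip_amount = 119.36 * 18/100 = 21.4848 -> 21.48
  total = 119.36 + 21.48 = 140.84
  per_person = 140.84 / 1 = 140.84 -> 140.84
  -> total = 140.84
Step 2: calculate_tip(bill_amount=140.84, tip_percent=0, split_ways=3)
  tip_amount = 140.84 * 0/100 = 0 -> 0.00
  total = 140.84 + 0.00 = 140.84
  per_person = 140.84 / 3 = 46.946667 -> 46.95
  -> per_person = 46.95
$46.95


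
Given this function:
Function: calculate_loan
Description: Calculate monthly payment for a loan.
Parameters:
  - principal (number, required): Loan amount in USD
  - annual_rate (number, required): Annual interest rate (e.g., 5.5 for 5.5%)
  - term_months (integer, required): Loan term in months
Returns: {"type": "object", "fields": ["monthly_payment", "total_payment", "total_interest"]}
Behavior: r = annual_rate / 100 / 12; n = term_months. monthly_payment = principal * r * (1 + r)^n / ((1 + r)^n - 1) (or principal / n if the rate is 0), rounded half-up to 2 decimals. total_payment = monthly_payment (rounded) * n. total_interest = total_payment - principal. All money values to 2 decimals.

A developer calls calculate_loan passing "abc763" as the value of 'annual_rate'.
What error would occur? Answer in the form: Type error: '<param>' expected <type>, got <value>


Spec: 'annual_rate' is declared as number; "abc763" is a string.
Type error: 'annual_rate' expected number, got "abc763"


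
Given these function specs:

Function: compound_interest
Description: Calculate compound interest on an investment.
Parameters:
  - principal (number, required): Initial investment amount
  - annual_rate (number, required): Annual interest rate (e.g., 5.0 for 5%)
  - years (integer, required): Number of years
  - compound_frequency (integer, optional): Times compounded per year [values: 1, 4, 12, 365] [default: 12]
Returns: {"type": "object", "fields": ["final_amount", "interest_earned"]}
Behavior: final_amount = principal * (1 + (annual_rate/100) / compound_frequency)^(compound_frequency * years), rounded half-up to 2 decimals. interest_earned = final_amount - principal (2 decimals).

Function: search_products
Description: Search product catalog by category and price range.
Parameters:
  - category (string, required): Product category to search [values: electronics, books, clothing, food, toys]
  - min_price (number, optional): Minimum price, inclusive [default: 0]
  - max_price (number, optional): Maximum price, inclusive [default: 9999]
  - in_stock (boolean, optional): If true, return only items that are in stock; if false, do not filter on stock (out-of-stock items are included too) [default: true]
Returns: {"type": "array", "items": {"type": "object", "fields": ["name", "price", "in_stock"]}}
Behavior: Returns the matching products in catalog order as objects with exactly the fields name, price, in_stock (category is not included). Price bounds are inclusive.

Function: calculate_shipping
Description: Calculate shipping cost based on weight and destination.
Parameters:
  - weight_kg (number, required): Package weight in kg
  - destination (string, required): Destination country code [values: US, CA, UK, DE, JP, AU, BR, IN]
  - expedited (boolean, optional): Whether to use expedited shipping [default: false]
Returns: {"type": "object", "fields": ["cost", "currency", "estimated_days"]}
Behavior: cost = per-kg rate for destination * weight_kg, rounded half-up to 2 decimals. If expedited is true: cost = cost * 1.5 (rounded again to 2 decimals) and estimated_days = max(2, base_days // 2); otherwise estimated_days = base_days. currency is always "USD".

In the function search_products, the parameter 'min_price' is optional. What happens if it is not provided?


The search_products spec declares:
  - min_price (number, optional): Minimum price, inclusive [default: 0]
It defaults to 0


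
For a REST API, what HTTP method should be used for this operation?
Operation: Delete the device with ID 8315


GET = read, POST = create, PUT = update/replace, DELETE = remove
This operation is a removal.
DELETE


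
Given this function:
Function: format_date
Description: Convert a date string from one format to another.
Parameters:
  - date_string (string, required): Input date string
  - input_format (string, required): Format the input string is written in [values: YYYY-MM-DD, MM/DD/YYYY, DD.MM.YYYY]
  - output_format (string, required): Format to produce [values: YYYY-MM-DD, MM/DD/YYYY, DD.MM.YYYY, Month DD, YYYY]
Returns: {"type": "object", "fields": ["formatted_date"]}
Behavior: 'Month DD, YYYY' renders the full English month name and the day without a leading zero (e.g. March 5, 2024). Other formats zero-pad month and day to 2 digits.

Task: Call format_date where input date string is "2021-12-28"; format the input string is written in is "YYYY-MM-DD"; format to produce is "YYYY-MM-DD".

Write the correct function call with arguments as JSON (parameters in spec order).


Mapping each described value to its parameter name:
  'Input date string' -> date_string = "2021-12-28"
  'Format the input string is written in' -> input_format = "YYYY-MM-DD"
  'Format to produce' -> output_format = "YYYY-MM-DD"
format_date({"date_string": "2021-12-28", "input_format": "YYYY-MM-DD", "output_format": "YYYY-MM-DD"})


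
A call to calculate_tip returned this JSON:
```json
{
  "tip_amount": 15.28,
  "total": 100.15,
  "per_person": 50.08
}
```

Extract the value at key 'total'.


100.15


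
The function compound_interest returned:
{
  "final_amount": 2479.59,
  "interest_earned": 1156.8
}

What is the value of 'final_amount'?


2479.59


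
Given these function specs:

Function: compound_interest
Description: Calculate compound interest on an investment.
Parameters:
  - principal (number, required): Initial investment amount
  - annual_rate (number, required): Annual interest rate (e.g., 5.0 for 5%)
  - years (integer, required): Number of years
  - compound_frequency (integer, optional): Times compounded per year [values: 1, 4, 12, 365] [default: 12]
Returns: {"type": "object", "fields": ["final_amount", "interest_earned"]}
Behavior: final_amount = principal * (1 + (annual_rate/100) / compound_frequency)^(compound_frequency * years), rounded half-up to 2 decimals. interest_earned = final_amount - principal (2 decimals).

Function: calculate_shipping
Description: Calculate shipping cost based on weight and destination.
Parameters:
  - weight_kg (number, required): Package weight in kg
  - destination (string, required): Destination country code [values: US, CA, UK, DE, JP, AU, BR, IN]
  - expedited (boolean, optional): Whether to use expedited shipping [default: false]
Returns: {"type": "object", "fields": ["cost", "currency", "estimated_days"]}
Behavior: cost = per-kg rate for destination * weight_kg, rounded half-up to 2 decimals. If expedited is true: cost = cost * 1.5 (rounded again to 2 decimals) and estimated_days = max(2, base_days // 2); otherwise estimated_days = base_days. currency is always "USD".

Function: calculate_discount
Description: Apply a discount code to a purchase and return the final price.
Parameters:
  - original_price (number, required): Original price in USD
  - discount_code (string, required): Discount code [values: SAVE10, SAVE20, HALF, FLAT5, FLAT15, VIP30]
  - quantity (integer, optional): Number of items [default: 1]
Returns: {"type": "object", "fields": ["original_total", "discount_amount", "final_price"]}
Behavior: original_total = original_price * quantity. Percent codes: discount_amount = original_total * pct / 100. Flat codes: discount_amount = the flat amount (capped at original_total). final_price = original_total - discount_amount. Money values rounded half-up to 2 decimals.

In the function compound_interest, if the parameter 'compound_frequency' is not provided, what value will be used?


The compound_interest spec declares:
  - compound_frequency (integer, optional): Times compounded per year [values: 1, 4, 12, 365] [default: 12]
Default:
12


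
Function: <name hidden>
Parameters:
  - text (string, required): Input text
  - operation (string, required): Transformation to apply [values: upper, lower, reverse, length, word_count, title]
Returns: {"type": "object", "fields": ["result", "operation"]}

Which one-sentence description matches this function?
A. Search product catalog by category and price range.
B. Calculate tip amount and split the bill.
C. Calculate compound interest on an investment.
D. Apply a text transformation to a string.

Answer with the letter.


Parameters text, operation and return ["result", "operation"] fit: Apply a text transformation to a string.
D


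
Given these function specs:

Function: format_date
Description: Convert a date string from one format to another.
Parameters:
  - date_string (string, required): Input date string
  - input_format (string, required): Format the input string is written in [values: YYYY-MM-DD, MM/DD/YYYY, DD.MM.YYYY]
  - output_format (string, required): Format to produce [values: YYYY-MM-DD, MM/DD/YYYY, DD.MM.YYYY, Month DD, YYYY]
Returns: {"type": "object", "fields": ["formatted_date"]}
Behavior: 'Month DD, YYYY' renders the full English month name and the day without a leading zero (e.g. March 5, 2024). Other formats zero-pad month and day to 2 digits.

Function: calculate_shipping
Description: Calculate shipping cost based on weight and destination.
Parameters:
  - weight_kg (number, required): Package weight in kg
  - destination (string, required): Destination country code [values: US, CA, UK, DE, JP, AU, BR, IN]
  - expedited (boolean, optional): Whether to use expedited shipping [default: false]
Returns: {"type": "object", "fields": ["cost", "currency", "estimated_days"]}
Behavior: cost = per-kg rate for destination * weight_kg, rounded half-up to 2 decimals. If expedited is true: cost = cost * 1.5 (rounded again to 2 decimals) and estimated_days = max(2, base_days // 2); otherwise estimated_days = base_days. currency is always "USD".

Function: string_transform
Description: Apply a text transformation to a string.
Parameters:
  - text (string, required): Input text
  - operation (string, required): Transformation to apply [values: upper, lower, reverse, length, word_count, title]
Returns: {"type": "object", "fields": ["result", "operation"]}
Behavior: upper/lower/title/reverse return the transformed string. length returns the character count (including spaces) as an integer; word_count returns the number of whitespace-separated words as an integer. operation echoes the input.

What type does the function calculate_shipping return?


The calculate_shipping spec declares Returns: {"type": "object", "fields": ["cost", "currency", "estimated_days"]}
Type:
object


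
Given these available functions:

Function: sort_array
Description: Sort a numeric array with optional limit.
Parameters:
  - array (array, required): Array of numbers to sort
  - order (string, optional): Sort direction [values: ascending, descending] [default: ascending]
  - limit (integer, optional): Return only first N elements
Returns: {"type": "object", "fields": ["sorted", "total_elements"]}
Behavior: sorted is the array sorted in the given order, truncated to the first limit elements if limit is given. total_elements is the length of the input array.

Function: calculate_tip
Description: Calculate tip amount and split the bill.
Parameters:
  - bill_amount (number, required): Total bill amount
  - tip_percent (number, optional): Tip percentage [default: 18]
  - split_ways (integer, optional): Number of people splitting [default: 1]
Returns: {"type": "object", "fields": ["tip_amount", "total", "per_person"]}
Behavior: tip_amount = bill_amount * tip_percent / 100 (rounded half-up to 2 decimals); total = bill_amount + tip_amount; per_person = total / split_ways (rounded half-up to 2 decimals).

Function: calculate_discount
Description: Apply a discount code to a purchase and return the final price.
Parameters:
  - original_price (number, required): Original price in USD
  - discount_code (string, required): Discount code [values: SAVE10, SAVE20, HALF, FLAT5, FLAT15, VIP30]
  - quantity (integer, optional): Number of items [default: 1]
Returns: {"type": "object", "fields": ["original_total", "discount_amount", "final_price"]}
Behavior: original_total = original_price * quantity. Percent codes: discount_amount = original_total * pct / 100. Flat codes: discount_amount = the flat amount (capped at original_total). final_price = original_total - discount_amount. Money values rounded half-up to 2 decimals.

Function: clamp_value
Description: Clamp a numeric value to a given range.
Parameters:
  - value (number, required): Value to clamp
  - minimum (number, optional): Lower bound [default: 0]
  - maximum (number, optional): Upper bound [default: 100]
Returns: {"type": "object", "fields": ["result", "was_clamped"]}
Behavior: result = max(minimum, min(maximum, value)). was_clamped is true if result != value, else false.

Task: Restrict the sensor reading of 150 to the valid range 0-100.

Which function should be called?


The task needs a function whose description is: Clamp a numeric value to a given range.
clamp_value


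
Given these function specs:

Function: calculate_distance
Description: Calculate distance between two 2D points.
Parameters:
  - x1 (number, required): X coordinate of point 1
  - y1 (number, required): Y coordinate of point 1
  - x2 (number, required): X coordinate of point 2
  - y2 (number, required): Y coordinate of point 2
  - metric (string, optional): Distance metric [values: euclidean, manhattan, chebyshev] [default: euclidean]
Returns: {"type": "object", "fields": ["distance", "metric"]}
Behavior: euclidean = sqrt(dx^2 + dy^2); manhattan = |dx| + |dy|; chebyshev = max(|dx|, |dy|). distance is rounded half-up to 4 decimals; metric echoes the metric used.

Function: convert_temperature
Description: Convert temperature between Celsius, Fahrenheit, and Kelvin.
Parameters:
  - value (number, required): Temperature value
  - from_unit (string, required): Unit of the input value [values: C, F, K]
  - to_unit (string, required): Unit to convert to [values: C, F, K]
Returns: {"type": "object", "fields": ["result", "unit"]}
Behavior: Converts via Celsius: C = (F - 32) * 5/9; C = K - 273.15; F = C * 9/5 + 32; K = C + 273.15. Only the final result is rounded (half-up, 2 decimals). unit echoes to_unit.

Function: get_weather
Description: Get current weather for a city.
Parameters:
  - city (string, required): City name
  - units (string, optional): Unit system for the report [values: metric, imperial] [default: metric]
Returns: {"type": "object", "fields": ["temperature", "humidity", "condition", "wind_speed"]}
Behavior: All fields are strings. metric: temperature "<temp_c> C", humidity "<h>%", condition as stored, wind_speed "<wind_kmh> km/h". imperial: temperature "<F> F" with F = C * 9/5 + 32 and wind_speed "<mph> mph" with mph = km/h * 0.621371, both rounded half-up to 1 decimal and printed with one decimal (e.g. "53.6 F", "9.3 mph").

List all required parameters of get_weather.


Parameters of get_weather and their required/optional flag:
  city: required
  units: optional
city


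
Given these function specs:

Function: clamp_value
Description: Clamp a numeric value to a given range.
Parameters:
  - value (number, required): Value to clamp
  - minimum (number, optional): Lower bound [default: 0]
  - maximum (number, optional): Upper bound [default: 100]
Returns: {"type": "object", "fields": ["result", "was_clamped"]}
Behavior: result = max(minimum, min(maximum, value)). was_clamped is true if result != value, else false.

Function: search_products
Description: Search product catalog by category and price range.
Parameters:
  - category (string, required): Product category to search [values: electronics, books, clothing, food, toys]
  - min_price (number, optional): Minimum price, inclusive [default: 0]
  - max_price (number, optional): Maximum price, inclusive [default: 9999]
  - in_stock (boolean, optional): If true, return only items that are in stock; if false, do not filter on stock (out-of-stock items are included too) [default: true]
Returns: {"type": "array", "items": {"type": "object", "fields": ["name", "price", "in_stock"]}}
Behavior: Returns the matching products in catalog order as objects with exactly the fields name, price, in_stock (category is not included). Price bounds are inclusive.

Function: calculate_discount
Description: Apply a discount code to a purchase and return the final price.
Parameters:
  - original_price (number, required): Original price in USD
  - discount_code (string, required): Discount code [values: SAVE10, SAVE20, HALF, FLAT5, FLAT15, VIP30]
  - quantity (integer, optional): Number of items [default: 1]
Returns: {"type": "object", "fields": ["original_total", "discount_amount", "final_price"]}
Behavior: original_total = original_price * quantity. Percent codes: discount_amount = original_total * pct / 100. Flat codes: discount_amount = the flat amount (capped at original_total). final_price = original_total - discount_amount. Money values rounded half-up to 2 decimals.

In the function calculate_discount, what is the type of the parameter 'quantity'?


The calculate_discount spec declares:
  - quantity (integer, optional): Number of items [default: 1]
Type:
integer


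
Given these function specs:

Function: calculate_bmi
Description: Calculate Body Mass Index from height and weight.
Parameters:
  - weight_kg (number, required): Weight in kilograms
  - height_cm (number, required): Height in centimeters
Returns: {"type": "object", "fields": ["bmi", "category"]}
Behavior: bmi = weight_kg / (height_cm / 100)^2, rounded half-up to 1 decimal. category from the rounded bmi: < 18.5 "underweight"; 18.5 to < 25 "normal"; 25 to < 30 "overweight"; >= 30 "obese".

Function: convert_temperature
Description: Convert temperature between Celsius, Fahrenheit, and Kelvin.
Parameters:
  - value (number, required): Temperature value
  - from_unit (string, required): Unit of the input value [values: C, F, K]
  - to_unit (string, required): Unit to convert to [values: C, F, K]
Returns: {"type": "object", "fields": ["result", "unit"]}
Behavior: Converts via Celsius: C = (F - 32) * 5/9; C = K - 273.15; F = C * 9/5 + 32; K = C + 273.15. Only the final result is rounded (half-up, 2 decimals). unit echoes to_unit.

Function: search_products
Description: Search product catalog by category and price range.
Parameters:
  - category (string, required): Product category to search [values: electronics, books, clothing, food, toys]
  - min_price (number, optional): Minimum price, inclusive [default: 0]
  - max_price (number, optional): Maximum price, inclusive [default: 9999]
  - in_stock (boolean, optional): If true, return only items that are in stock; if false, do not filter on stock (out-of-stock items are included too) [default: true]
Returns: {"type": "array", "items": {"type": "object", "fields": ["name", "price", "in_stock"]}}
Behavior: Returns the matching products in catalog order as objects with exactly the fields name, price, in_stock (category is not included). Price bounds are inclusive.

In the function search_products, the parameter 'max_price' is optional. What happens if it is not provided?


The search_products spec declares:
  - max_price (number, optional): Maximum price, inclusive [default: 9999]
It defaults to 9999


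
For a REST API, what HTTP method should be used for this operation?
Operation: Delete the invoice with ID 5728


GET = read, POST = create, PUT = update/replace, DELETE = remove
This operation is a removal.
DELETE


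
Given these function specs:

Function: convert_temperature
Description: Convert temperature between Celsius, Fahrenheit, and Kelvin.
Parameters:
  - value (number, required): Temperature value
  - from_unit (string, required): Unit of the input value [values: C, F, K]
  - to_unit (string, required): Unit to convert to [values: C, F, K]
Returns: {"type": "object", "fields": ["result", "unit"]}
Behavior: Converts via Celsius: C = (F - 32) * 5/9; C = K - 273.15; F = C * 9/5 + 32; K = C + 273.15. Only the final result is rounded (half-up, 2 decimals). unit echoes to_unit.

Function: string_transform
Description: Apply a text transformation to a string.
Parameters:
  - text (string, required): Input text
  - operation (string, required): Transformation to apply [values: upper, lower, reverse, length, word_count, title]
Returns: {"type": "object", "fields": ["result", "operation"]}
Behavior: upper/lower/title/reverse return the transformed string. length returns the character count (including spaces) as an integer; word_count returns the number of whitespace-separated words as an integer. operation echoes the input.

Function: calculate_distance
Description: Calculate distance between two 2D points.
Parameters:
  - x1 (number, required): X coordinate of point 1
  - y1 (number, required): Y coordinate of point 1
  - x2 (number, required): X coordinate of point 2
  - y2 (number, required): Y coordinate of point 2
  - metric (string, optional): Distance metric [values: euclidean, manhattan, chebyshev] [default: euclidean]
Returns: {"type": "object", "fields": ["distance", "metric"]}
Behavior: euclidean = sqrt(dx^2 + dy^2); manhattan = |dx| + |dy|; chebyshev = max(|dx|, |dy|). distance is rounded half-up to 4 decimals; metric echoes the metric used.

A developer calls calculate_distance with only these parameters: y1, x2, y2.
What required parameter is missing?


Required parameters: x1, y1, x2, y2
Provided: y1, x2, y2
Missing: x1
x1


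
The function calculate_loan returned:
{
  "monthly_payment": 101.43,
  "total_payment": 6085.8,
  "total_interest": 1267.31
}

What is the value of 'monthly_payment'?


101.43


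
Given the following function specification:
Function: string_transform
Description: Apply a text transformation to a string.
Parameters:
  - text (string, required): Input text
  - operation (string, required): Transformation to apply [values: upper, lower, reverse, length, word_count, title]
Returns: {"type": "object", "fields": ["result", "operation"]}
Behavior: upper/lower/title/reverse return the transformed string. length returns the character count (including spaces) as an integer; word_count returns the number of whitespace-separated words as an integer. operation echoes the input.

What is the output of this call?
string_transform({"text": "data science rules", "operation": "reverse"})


reverse('data science rules') = 'selur ecneics atad'
Output:
{"result": "selur ecneics atad", "operation": "reverse"}


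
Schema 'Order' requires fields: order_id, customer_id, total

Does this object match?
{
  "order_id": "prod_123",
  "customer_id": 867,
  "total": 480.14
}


Checking required fields... All present.
Valid - all required fields present


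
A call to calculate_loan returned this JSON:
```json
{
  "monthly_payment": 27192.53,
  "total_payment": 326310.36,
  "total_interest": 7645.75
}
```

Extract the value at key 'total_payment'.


326310.36


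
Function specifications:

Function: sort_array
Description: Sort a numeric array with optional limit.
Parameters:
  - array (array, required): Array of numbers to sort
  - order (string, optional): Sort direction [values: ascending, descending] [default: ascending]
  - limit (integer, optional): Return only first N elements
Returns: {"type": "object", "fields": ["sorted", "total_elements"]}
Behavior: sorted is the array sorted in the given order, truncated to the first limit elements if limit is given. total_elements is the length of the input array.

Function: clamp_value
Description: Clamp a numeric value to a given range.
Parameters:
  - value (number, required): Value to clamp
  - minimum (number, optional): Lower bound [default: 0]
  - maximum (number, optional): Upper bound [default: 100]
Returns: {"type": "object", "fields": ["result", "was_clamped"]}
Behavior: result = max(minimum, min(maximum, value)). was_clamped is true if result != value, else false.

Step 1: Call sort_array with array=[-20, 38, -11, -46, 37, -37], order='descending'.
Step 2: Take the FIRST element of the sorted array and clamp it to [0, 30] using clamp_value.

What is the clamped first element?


Step 1: sort_array(order=descending)
  sorted: [38, 37, -11, -20, -37, -46]
  -> first element = 38
Step 2: clamp_value(value=38, minimum=0, maximum=30)
  result = max(0, min(30, 38)) = max(0, 30) = 30
  was_clamped = (30 != 38) = true
  -> result = 30
30


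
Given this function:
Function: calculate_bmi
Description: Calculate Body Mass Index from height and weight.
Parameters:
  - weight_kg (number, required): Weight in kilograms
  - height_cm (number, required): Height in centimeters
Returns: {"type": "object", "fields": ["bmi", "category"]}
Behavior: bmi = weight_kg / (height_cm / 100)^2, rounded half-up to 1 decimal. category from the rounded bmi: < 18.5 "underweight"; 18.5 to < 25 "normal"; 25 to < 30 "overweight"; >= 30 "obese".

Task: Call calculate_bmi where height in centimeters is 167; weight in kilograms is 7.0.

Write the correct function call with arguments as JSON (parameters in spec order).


Mapping each described value to its parameter name:
  'Height in centimeters' -> height_cm = 167
  'Weight in kilograms' -> weight_kg = 7.0
calculate_bmi({"weight_kg": 7.0, "height_cm": 167})


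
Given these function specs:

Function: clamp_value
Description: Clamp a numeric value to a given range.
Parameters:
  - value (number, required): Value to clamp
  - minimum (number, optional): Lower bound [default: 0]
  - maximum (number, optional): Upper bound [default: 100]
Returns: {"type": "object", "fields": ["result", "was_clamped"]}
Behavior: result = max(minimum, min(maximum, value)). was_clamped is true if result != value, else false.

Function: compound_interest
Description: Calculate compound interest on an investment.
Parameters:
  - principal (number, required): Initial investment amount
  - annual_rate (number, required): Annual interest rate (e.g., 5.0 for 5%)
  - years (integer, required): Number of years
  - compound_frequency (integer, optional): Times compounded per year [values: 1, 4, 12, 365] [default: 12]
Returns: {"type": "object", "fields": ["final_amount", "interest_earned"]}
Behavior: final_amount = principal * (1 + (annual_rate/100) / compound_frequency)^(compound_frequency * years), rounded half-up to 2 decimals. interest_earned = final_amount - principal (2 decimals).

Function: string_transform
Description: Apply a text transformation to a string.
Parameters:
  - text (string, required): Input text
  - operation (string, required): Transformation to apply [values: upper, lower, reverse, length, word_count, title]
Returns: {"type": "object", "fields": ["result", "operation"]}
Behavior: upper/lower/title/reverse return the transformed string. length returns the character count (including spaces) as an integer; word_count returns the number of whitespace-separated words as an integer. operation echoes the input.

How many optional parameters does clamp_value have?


Parameters of clamp_value: value (required), minimum (optional), maximum (optional)
Optional count:
2
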